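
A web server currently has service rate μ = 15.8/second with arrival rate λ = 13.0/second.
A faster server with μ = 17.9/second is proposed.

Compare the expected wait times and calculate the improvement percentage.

System 1: ρ₁ = 13.0/15.8 = 0.8228, W₁ = 1/(15.8-13.0) = 0.35714
System 2: ρ₂ = 13.0/17.9 = 0.7263, W₂ = 1/(17.9-13.0) = 0.20408
Improvement: (W₁-W₂)/W₁ = (0.35714-0.20408)/0.35714 = 42.86%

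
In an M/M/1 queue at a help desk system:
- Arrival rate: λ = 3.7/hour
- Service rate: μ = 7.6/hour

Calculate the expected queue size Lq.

ρ = λ/μ = 3.7/7.6 = 0.4868
For M/M/1: Lq = λ²/(μ(μ-λ))
Lq = 13.69/(7.6 × 3.90)
Lq = 0.4619 tickets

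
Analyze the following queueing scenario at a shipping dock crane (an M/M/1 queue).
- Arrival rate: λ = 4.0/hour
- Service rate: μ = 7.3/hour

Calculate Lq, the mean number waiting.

ρ = λ/μ = 4.0/7.3 = 0.5479
For M/M/1: Lq = λ²/(μ(μ-λ))
Lq = 16.00/(7.3 × 3.30)
Lq = 0.6642 containers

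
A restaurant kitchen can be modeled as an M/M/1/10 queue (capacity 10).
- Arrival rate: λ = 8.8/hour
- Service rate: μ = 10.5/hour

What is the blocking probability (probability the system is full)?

ρ = λ/μ = 8.8/10.5 = 0.8381
P₀ = (1-ρ)/(1-ρ^(K+1)) = (1-0.8381)/(1-0.8381^11) = 0.1619/0.8567 = 0.1890
P_K = P₀×ρ^K = 0.18898 × 0.8381^10 = 0.18898 × 0.17099 = 0.03231
Blocking probability = 3.23%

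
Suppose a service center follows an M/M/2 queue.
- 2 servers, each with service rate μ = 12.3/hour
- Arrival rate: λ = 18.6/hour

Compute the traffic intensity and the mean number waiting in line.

Traffic intensity: ρ = λ/(cμ) = 18.6/(2×12.3) = 0.7561
Since ρ = 0.7561 < 1, system is stable.
Offered load a = λ/μ = cρ = 18.6/12.3 = 1.5122
P₀ = [ Σₙ₌₀^1 aⁿ/n! + a^2/(2!(1-ρ)) ]⁻¹
Σ = a^0/0! + a^1/1! = 1.0000 + 1.5122 = 2.5122
a^2/(2!(1-ρ)) = 2.2867/(2 × 0.2439) = 4.6878
P₀ = 1/(2.5122 + 4.6878) = 0.1389
Lq = P₀·a^2·ρ / (2!(1-ρ)²) = 0.1389 × 2.2867 × 0.7561 / (2 × 0.05949) = 2.0184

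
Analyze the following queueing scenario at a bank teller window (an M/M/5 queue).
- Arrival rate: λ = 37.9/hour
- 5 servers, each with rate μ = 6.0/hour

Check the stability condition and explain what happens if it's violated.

Stability requires ρ = λ/(cμ) < 1
ρ = 37.9/(5 × 6.0) = 37.9/30.00 = 1.2633
Since 1.2633 ≥ 1, the system is UNSTABLE.
Need c > λ/μ = 37.9/6.0 = 6.32.
Minimum servers needed: c = 7.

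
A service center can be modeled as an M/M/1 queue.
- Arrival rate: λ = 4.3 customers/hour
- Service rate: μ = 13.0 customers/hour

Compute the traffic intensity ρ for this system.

Server utilization: ρ = λ/μ
ρ = 4.3/13.0 = 0.3308
The server is busy 33.08% of the time.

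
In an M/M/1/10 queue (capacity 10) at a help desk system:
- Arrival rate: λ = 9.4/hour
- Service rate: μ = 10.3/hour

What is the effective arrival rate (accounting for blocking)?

ρ = λ/μ = 9.4/10.3 = 0.912621
P₀ = (1-ρ)/(1-ρ^(K+1)) = (1-0.912621)/(1-0.912621^11) = 0.08738/0.6342 = 0.1378
P_K = P₀×ρ^K = 0.13777 × 0.912621^10 = 0.13777 × 0.40078 = 0.05522
λ_eff = λ(1-P_K) = 9.4 × (1 - 0.055215) = 9.4 × 0.944785 = 8.8810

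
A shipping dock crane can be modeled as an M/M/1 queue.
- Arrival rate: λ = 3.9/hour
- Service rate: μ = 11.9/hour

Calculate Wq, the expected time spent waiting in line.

First, compute utilization: ρ = λ/μ = 3.9/11.9 = 0.3277
For M/M/1: Wq = λ/(μ(μ-λ))
Wq = 3.9/(11.9 × (11.9-3.9))
Wq = 3.9/(11.9 × 8.00)
Wq = 0.04097 hours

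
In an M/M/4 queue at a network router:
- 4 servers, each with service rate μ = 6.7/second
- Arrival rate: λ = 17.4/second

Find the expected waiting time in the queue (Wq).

Traffic intensity: ρ = λ/(cμ) = 17.4/(4×6.7) = 0.6493
Since ρ = 0.6493 < 1, system is stable.
Offered load a = λ/μ = cρ = 17.4/6.7 = 2.5970
P₀ = [ Σₙ₌₀^3 aⁿ/n! + a^4/(4!(1-ρ)) ]⁻¹
Σ = a^0/0! + a^1/1! + a^2/2! + a^3/3! = 1.0000 + 2.5970 + 3.3722 + 2.9193 = 9.8885
a^4/(4!(1-ρ)) = 45.4881/(24 × 0.35075) = 5.4037
P₀ = 1/(9.8885 + 5.4037) = 0.06539
Lq = P₀·a^4·ρ / (4!(1-ρ)²) = 0.065393 × 45.4881 × 0.64925 / (24 × 0.12302) = 0.6541
Wq = Lq/λ = 0.6541/17.4 = 0.03759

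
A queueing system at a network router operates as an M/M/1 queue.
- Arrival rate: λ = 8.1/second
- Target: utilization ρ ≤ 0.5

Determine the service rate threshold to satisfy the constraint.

ρ = λ/μ, so μ = λ/ρ
μ ≥ 8.1/0.5 = 16.2000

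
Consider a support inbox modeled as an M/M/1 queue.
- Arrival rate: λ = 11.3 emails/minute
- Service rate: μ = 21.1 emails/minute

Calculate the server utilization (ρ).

Server utilization: ρ = λ/μ
ρ = 11.3/21.1 = 0.5355
The server is busy 53.55% of the time.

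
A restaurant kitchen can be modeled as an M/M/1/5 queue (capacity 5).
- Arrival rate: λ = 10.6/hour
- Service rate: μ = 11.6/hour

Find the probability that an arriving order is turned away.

ρ = λ/μ = 10.6/11.6 = 0.9138
P₀ = (1-ρ)/(1-ρ^(K+1)) = (1-0.9138)/(1-0.9138^6) = 0.08620/0.4178 = 0.2063
P_K = P₀×ρ^K = 0.2063 × 0.9138^5 = 0.2063 × 0.6372 = 0.1315
Blocking probability = 13.15%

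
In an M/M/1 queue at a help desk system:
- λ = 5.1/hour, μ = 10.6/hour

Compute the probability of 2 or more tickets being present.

ρ = λ/μ = 5.1/10.6 = 0.4811
P(N ≥ n) = ρⁿ
P(N ≥ 2) = 0.4811^2
P(N ≥ 2) = 0.2315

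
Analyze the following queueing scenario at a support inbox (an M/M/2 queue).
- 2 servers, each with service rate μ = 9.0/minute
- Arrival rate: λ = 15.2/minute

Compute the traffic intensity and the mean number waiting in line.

Traffic intensity: ρ = λ/(cμ) = 15.2/(2×9.0) = 0.8444
Since ρ = 0.8444 < 1, system is stable.
Offered load a = λ/μ = cρ = 15.2/9.0 = 1.6889
P₀ = [ Σₙ₌₀^1 aⁿ/n! + a^2/(2!(1-ρ)) ]⁻¹
Σ = a^0/0! + a^1/1! = 1.0000 + 1.6889 = 2.6889
a^2/(2!(1-ρ)) = 2.852346/(2 × 0.1555556) = 9.1683
P₀ = 1/(2.6889 + 9.1683) = 0.08434
Lq = P₀·a^2·ρ / (2!(1-ρ)²) = 0.0843373 × 2.85235 × 0.844444 / (2 × 0.0241975) = 4.1975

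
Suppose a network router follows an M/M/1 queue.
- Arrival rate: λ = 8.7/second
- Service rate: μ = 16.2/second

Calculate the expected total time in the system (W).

First, compute utilization: ρ = λ/μ = 8.7/16.2 = 0.5370
For M/M/1: W = 1/(μ-λ)
W = 1/(16.2-8.7) = 1/7.50
W = 0.1333 seconds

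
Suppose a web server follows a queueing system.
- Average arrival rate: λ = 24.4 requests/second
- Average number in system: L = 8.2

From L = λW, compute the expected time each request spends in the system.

Little's Law: L = λW, so W = L/λ
W = 8.2/24.4 = 0.3361 seconds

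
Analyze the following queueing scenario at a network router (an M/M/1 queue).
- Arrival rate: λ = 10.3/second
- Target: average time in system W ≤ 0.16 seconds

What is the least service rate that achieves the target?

For M/M/1: W = 1/(μ-λ)
Need W ≤ 0.16, so 1/(μ-λ) ≤ 0.16
μ - λ ≥ 1/0.16 = 6.2500
μ ≥ 10.3 + 6.2500 = 16.5500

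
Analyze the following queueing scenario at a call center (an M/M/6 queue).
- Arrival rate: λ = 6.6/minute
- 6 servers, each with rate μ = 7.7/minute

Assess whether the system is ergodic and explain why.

Stability requires ρ = λ/(cμ) < 1
ρ = 6.6/(6 × 7.7) = 6.6/46.20 = 0.1429
Since 0.1429 < 1, the system is STABLE.
The servers are busy 14.29% of the time.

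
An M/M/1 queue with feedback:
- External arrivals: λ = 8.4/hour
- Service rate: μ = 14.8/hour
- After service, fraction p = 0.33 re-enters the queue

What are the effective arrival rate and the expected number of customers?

Effective arrival rate: λ_eff = λ/(1-p) = 8.4/(1-0.33) = 8.4/0.67 = 12.53731
ρ = λ_eff/μ = 12.53731/14.8 = 0.847116
L = ρ/(1-ρ) = 0.847116/(1-0.847116) = 5.5409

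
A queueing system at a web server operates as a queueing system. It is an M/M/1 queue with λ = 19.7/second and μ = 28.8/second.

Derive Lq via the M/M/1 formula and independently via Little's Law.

Method 1 (direct): Lq = λ²/(μ(μ-λ)) = 388.09/(28.8 × 9.10) = 1.4808

Method 2 (Little's Law):
W = 1/(μ-λ) = 1/9.10 = 0.10989
Wq = W - 1/μ = 0.10989 - 0.034722 = 0.07517
Lq = λWq = 19.7 × 0.07517 = 1.4808 ✔ (matches Method 1)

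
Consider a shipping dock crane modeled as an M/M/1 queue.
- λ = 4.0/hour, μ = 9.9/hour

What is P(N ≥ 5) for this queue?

ρ = λ/μ = 4.0/9.9 = 0.40404
P(N ≥ n) = ρⁿ
P(N ≥ 5) = 0.40404^5
P(N ≥ 5) = 0.01077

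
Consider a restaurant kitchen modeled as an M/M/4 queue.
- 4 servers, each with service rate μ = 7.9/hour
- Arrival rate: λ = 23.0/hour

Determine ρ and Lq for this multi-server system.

Traffic intensity: ρ = λ/(cμ) = 23.0/(4×7.9) = 0.7278
Since ρ = 0.7278 < 1, system is stable.
Offered load a = λ/μ = cρ = 23.0/7.9 = 2.9114
P₀ = [ Σₙ₌₀^3 aⁿ/n! + a^4/(4!(1-ρ)) ]⁻¹
Σ = a^0/0! + a^1/1! + a^2/2! + a^3/3! = 1.0000 + 2.9114 + 4.2381 + 4.1129 = 12.2624
a^4/(4!(1-ρ)) = 71.8461/(24 × 0.272152) = 10.9997
P₀ = 1/(12.2624 + 10.9997) = 0.04299
Lq = P₀·a^4·ρ / (4!(1-ρ)²) = 0.042988 × 71.8461 × 0.72785 / (24 × 0.074067) = 1.2646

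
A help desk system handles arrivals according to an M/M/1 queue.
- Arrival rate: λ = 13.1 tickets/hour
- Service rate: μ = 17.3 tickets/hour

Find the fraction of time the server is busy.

Server utilization: ρ = λ/μ
ρ = 13.1/17.3 = 0.7572
The server is busy 75.72% of the time.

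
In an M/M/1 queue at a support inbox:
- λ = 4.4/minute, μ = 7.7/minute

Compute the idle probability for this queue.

ρ = λ/μ = 4.4/7.7 = 0.5714
P(0) = 1 - ρ = 1 - 0.5714 = 0.4286
The server is idle 42.86% of the time.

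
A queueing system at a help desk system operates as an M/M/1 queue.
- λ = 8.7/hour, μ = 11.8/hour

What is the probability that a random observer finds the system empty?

ρ = λ/μ = 8.7/11.8 = 0.7373
P(0) = 1 - ρ = 1 - 0.7373 = 0.2627
The server is idle 26.27% of the time.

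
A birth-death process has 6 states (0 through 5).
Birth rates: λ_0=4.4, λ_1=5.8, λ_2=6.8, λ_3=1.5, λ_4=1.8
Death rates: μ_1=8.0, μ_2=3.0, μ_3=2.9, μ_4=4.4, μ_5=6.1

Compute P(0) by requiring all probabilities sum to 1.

Ratios P(n)/P(0) = (λ₀···λₙ₋₁)/(μ₁···μₙ):
P(1)/P(0) = (4.4)/(8.0) = 0.550000
P(2)/P(0) = (4.4×5.8)/(8.0×3.0) = 1.06333
P(3)/P(0) = (4.4×5.8×6.8)/(8.0×3.0×2.9) = 2.49333
P(4)/P(0) = (4.4×5.8×6.8×1.5)/(8.0×3.0×2.9×4.4) = 0.850000
P(5)/P(0) = (4.4×5.8×6.8×1.5×1.8)/(8.0×3.0×2.9×4.4×6.1) = 0.250820

Normalization: ∑ P(n) = 1
P(0) × (1.00000 + 0.550000 + 1.06333 + 2.49333 + 0.850000 + 0.250820) = 1
P(0) × 6.2075 = 1
P(0) = 1/6.2075 = 0.1611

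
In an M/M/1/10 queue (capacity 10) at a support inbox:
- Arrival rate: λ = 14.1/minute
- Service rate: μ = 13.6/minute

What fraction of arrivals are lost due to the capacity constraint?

ρ = λ/μ = 14.1/13.6 = 1.03676
P₀ = (1-ρ)/(1-ρ^(K+1)) = (1-1.03676)/(1-1.03676^11) = -0.036760/-0.48751 = 0.07540
P_K = P₀×ρ^K = 0.07540 × 1.03676^10 = 0.07540 × 1.4348 = 0.1082
Blocking probability = 10.82%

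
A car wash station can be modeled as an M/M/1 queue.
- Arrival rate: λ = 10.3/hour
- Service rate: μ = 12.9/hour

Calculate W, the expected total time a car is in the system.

First, compute utilization: ρ = λ/μ = 10.3/12.9 = 0.7984
For M/M/1: W = 1/(μ-λ)
W = 1/(12.9-10.3) = 1/2.60
W = 0.3846 hours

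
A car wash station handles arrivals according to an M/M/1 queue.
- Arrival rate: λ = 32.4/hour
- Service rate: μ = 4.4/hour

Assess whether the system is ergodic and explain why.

Stability requires ρ = λ/(cμ) < 1
ρ = 32.4/(1 × 4.4) = 32.4/4.40 = 7.3636
Since 7.3636 ≥ 1, the system is UNSTABLE.
Queue grows without bound. Need μ > λ = 32.4.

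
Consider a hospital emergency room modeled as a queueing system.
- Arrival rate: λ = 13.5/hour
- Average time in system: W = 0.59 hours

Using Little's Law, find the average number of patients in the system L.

Little's Law: L = λW
L = 13.5 × 0.59 = 7.9650 patients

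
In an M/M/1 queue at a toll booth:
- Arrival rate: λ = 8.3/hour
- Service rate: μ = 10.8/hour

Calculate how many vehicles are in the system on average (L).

ρ = λ/μ = 8.3/10.8 = 0.7685
For M/M/1: L = λ/(μ-λ)
L = 8.3/(10.8-8.3) = 8.3/2.50
L = 3.3200 vehicles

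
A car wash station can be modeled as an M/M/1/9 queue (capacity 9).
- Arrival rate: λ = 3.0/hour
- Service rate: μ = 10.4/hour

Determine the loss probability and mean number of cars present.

ρ = λ/μ = 3.0/10.4 = 0.288462
P₀ = (1-ρ)/(1-ρ^(K+1)) = (1-0.288462)/(1-0.288462^10) = 0.7115/1.0000 = 0.7115
P_K = P₀×ρ^K = 0.7115 × 0.288462^9 = 0.7115 × 0.00001383 = 0.000009840
Blocking probability P_9 = 0.000009840 (0.0009840%)
L = ρ[1 - (K+1)ρ^K + Kρ^(K+1)] / [(1-ρ)(1-ρ^(K+1))]
L = 0.288462 × (1 - 10×0.00001383 + 9×0.000003989) / ((1 - 0.288462) × (1 - 0.000003989)) = 0.4054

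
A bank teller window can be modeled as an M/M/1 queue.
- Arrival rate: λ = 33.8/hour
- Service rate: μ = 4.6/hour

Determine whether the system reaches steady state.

Stability requires ρ = λ/(cμ) < 1
ρ = 33.8/(1 × 4.6) = 33.8/4.60 = 7.3478
Since 7.3478 ≥ 1, the system is UNSTABLE.
Queue grows without bound. Need μ > λ = 33.8.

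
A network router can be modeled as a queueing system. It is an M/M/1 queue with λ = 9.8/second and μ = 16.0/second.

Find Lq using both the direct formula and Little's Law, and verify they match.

Method 1 (direct): Lq = λ²/(μ(μ-λ)) = 96.04/(16.0 × 6.20) = 0.9681

Method 2 (Little's Law):
W = 1/(μ-λ) = 1/6.20 = 0.16129
Wq = W - 1/μ = 0.16129 - 0.062500 = 0.09879
Lq = λWq = 9.8 × 0.09879 = 0.9681 ✔ (matches Method 1)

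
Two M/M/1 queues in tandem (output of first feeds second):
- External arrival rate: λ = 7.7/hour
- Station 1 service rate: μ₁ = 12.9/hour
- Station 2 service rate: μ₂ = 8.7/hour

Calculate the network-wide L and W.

By Jackson's theorem, each station behaves as independent M/M/1.
Station 1: ρ₁ = 7.7/12.9 = 0.5969, L₁ = ρ₁/(1-ρ₁) = λ/(μ₁-λ) = 7.7/5.20 = 1.4808
Station 2: ρ₂ = 7.7/8.7 = 0.8851, L₂ = ρ₂/(1-ρ₂) = λ/(μ₂-λ) = 7.7/1.00 = 7.7000
Total: L = L₁ + L₂ = 1.4808 + 7.7000 = 9.1808
W = L/λ = 9.1808/7.7 = 1.1923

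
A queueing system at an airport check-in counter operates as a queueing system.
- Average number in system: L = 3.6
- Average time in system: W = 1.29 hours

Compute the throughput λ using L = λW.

Little's Law: L = λW, so λ = L/W
λ = 3.6/1.29 = 2.7907 passengers/hour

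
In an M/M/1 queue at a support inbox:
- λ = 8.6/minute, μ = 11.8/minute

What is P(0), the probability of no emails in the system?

ρ = λ/μ = 8.6/11.8 = 0.7288
P(0) = 1 - ρ = 1 - 0.7288 = 0.2712
The server is idle 27.12% of the time.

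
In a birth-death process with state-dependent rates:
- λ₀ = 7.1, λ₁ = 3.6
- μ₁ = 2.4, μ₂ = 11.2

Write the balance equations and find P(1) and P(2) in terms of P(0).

Balance equations:
State 0: λ₀P₀ = μ₁P₁ → P₁ = (λ₀/μ₁)P₀ = (7.1/2.4)P₀ = 2.9583P₀
State 1: P₂ = (λ₀λ₁)/(μ₁μ₂)P₀ = (7.1×3.6)/(2.4×11.2)P₀ = 0.9509P₀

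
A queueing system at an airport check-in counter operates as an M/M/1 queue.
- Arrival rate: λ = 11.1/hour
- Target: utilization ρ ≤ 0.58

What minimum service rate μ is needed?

ρ = λ/μ, so μ = λ/ρ
μ ≥ 11.1/0.58 = 19.1379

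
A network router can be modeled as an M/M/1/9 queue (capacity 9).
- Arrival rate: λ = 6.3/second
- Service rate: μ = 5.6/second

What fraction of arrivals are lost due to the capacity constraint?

ρ = λ/μ = 6.3/5.6 = 1.1250
P₀ = (1-ρ)/(1-ρ^(K+1)) = (1-1.1250)/(1-1.1250^10) = -0.1250/-2.2473 = 0.05562
P_K = P₀×ρ^K = 0.055622 × 1.1250^9 = 0.055622 × 2.8865 = 0.1606
Blocking probability = 16.06%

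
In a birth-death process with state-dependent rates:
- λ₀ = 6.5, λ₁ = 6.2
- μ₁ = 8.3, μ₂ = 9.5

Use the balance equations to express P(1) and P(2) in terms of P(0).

Balance equations:
State 0: λ₀P₀ = μ₁P₁ → P₁ = (λ₀/μ₁)P₀ = (6.5/8.3)P₀ = 0.7831P₀
State 1: P₂ = (λ₀λ₁)/(μ₁μ₂)P₀ = (6.5×6.2)/(8.3×9.5)P₀ = 0.5111P₀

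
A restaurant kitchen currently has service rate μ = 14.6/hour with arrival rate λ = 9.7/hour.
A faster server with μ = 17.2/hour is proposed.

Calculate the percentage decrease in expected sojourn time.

System 1: ρ₁ = 9.7/14.6 = 0.6644, W₁ = 1/(14.6-9.7) = 0.20408
System 2: ρ₂ = 9.7/17.2 = 0.5640, W₂ = 1/(17.2-9.7) = 0.13333
Improvement: (W₁-W₂)/W₁ = (0.20408-0.13333)/0.20408 = 34.67%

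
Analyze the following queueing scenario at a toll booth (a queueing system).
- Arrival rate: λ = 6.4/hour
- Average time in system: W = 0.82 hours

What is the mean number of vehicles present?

Little's Law: L = λW
L = 6.4 × 0.82 = 5.2480 vehicles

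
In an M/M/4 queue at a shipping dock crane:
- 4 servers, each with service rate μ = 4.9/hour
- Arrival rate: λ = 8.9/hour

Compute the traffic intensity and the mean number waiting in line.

Traffic intensity: ρ = λ/(cμ) = 8.9/(4×4.9) = 0.4541
Since ρ = 0.4541 < 1, system is stable.
Offered load a = λ/μ = cρ = 8.9/4.9 = 1.8163
P₀ = [ Σₙ₌₀^3 aⁿ/n! + a^4/(4!(1-ρ)) ]⁻¹
Σ = a^0/0! + a^1/1! + a^2/2! + a^3/3! = 1.0000 + 1.8163 + 1.6495 + 0.9987 = 5.4645
a^4/(4!(1-ρ)) = 10.8837/(24 × 0.5459) = 0.8307
P₀ = 1/(5.4645 + 0.8307) = 0.1589
Lq = P₀·a^4·ρ / (4!(1-ρ)²) = 0.1589 × 10.8837 × 0.4541 / (24 × 0.2980) = 0.1098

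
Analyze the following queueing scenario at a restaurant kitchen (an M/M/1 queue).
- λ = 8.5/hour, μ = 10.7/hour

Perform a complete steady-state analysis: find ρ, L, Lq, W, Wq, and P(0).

Step 1: ρ = λ/μ = 8.5/10.7 = 0.7944
Step 2: L = λ/(μ-λ) = 8.5/2.20 = 3.8636
Step 3: Lq = λ²/(μ(μ-λ)) = 72.25/(10.7×2.20) = 3.0692
Step 4: W = 1/(μ-λ) = 1/2.20 = 0.454545
Step 5: Wq = λ/(μ(μ-λ)) = 8.5/(10.7×2.20) = 0.3611
Step 6: P(0) = 1-ρ = 0.2056
Verify: L = λW = 8.5×0.454545 = 3.8636 ✔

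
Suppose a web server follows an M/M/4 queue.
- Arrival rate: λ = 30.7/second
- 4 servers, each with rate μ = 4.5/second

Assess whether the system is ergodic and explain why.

Stability requires ρ = λ/(cμ) < 1
ρ = 30.7/(4 × 4.5) = 30.7/18.00 = 1.7056
Since 1.7056 ≥ 1, the system is UNSTABLE.
Need c > λ/μ = 30.7/4.5 = 6.82.
Minimum servers needed: c = 7.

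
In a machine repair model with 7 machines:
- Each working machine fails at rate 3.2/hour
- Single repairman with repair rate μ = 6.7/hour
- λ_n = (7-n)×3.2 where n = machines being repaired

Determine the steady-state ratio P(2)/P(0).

P(2)/P(0) = ∏_{i=0}^{2-1} λ_i/μ_{i+1}
= (7-0)×3.2/6.7 × (7-1)×3.2/6.7
= 9.5808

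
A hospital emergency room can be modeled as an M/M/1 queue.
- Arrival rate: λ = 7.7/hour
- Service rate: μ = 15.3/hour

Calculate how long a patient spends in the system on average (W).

First, compute utilization: ρ = λ/μ = 7.7/15.3 = 0.5033
For M/M/1: W = 1/(μ-λ)
W = 1/(15.3-7.7) = 1/7.60
W = 0.1316 hours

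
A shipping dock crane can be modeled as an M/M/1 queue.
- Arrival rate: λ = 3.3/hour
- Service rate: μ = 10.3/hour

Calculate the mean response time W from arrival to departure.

First, compute utilization: ρ = λ/μ = 3.3/10.3 = 0.3204
For M/M/1: W = 1/(μ-λ)
W = 1/(10.3-3.3) = 1/7.00
W = 0.1429 hours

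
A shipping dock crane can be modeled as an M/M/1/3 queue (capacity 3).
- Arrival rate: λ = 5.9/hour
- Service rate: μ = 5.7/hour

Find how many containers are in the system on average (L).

ρ = λ/μ = 5.9/5.7 = 1.0351
P₀ = (1-ρ)/(1-ρ^(K+1)) = (1-1.0351)/(1-1.0351^4) = -0.03510/-0.1480 = 0.2372
P_K = P₀×ρ^K = 0.2372 × 1.0351^3 = 0.2372 × 1.1090 = 0.2631
L = ρ[1 - (K+1)ρ^K + Kρ^(K+1)] / [(1-ρ)(1-ρ^(K+1))]
L = 1.0351 × (1 - 4×1.1090393 + 3×1.1479666) / ((1 - 1.0351) × (1 - 1.1479666)) = 1.5431 containers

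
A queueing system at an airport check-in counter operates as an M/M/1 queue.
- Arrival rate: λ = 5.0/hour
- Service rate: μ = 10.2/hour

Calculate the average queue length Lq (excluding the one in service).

ρ = λ/μ = 5.0/10.2 = 0.4902
For M/M/1: Lq = λ²/(μ(μ-λ))
Lq = 25.00/(10.2 × 5.20)
Lq = 0.4713 passengers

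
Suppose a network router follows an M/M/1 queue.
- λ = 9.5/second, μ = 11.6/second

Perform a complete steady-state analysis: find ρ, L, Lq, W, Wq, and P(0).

Step 1: ρ = λ/μ = 9.5/11.6 = 0.8190
Step 2: L = λ/(μ-λ) = 9.5/2.10 = 4.5238
Step 3: Lq = λ²/(μ(μ-λ)) = 90.25/(11.6×2.10) = 3.7048
Step 4: W = 1/(μ-λ) = 1/2.10 = 0.47619
Step 5: Wq = λ/(μ(μ-λ)) = 9.5/(11.6×2.10) = 0.3900
Step 6: P(0) = 1-ρ = 0.1810
Verify: L = λW = 9.5×0.47619 = 4.5238 ✔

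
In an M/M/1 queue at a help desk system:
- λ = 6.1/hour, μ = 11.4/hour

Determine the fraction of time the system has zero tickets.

ρ = λ/μ = 6.1/11.4 = 0.5351
P(0) = 1 - ρ = 1 - 0.5351 = 0.4649
The server is idle 46.49% of the time.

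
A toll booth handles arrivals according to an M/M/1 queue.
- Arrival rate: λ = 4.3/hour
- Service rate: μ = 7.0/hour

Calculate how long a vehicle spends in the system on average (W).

First, compute utilization: ρ = λ/μ = 4.3/7.0 = 0.6143
For M/M/1: W = 1/(μ-λ)
W = 1/(7.0-4.3) = 1/2.70
W = 0.3704 hours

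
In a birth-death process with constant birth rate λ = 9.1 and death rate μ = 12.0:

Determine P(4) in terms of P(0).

For constant rates: P(n)/P(0) = (λ/μ)^n
P(4)/P(0) = (9.1/12.0)^4 = 0.75833^4 = 0.3307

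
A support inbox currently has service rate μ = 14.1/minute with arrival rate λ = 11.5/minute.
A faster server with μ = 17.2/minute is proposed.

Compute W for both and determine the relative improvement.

System 1: ρ₁ = 11.5/14.1 = 0.8156, W₁ = 1/(14.1-11.5) = 0.3846
System 2: ρ₂ = 11.5/17.2 = 0.6686, W₂ = 1/(17.2-11.5) = 0.1754
Improvement: (W₁-W₂)/W₁ = (0.3846-0.1754)/0.3846 = 54.39%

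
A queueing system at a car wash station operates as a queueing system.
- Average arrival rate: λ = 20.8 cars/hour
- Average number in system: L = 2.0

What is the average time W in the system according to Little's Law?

Little's Law: L = λW, so W = L/λ
W = 2.0/20.8 = 0.09615 hours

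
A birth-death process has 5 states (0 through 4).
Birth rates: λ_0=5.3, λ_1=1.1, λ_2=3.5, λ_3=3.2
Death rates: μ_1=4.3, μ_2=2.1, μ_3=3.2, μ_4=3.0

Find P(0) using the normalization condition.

Ratios P(n)/P(0) = (λ₀···λₙ₋₁)/(μ₁···μₙ):
P(1)/P(0) = (5.3)/(4.3) = 1.2326
P(2)/P(0) = (5.3×1.1)/(4.3×2.1) = 0.6456
P(3)/P(0) = (5.3×1.1×3.5)/(4.3×2.1×3.2) = 0.7062
P(4)/P(0) = (5.3×1.1×3.5×3.2)/(4.3×2.1×3.2×3.0) = 0.7532

Normalization: ∑ P(n) = 1
P(0) × (1.0000 + 1.2326 + 0.6456 + 0.7062 + 0.7532) = 1
P(0) × 4.3376 = 1
P(0) = 1/4.3376 = 0.2305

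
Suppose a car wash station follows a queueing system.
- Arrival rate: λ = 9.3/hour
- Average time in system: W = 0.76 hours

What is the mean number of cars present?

Little's Law: L = λW
L = 9.3 × 0.76 = 7.0680 cars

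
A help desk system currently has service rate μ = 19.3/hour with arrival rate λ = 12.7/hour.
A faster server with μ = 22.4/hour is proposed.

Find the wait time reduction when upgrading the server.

System 1: ρ₁ = 12.7/19.3 = 0.6580, W₁ = 1/(19.3-12.7) = 0.15152
System 2: ρ₂ = 12.7/22.4 = 0.5670, W₂ = 1/(22.4-12.7) = 0.10309
Improvement: (W₁-W₂)/W₁ = (0.15152-0.10309)/0.15152 = 31.96%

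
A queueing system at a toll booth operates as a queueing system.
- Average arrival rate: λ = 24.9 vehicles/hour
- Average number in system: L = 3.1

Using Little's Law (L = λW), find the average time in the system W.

Little's Law: L = λW, so W = L/λ
W = 3.1/24.9 = 0.1245 hours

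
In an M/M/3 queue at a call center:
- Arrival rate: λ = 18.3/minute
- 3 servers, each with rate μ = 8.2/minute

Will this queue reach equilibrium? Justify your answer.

Stability requires ρ = λ/(cμ) < 1
ρ = 18.3/(3 × 8.2) = 18.3/24.60 = 0.7439
Since 0.7439 < 1, the system is STABLE.
The servers are busy 74.39% of the time.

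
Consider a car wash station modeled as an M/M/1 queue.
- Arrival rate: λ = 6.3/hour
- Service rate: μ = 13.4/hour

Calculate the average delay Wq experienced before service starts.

First, compute utilization: ρ = λ/μ = 6.3/13.4 = 0.4701
For M/M/1: Wq = λ/(μ(μ-λ))
Wq = 6.3/(13.4 × (13.4-6.3))
Wq = 6.3/(13.4 × 7.10)
Wq = 0.06622 hours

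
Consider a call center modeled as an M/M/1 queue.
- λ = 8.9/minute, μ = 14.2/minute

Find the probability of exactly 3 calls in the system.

ρ = λ/μ = 8.9/14.2 = 0.6268
P(n) = (1-ρ)ρⁿ
P(3) = (1-0.6268) × 0.6268^3
P(3) = 0.37320 × 0.24626
P(3) = 0.09190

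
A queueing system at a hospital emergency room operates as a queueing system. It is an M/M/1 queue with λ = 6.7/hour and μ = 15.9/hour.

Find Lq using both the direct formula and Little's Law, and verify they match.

Method 1 (direct): Lq = λ²/(μ(μ-λ)) = 44.89/(15.9 × 9.20) = 0.3069

Method 2 (Little's Law):
W = 1/(μ-λ) = 1/9.20 = 0.108696
Wq = W - 1/μ = 0.108696 - 0.0628931 = 0.04580
Lq = λWq = 6.7 × 0.04580 = 0.3069 ✔ (matches Method 1)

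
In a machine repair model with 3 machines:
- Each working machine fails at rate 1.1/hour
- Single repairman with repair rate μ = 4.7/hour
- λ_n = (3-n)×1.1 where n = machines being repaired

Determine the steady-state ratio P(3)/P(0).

P(3)/P(0) = ∏_{i=0}^{3-1} λ_i/μ_{i+1}
= (3-0)×1.1/4.7 × (3-1)×1.1/4.7 × (3-2)×1.1/4.7
= 0.07692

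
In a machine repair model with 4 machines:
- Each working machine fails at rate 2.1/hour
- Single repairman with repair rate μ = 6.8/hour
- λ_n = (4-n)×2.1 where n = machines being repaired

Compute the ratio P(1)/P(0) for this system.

P(1)/P(0) = ∏_{i=0}^{1-1} λ_i/μ_{i+1}
= (4-0)×2.1/6.8
= 1.2353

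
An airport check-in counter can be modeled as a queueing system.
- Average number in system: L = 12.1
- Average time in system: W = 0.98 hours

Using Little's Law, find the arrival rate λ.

Little's Law: L = λW, so λ = L/W
λ = 12.1/0.98 = 12.3469 passengers/hour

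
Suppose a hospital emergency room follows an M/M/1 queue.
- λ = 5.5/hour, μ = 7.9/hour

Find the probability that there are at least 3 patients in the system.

ρ = λ/μ = 5.5/7.9 = 0.6962
P(N ≥ n) = ρⁿ
P(N ≥ 3) = 0.6962^3
P(N ≥ 3) = 0.3374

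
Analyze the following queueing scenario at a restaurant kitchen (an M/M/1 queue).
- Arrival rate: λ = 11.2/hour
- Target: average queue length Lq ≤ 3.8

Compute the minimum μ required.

For M/M/1: Lq = λ²/(μ(μ-λ))
Need Lq ≤ 3.8, i.e. μ(μ-λ) ≥ λ²/3.8
μ² - 11.2μ - 125.44/3.8 ≥ 0  →  μ² - 11.2μ - 33.01053 ≥ 0
Quadratic formula (positive root): μ = [λ + √(λ² + 4×33.01053)]/2
Discriminant: 125.44 + 4×33.01053 = 257.4821, √257.4821 = 16.0462
μ ≥ (11.2 + 16.0462)/2 = 13.6231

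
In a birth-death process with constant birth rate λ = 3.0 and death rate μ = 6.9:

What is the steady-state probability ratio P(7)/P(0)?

For constant rates: P(n)/P(0) = (λ/μ)^n
P(7)/P(0) = (3.0/6.9)^7 = 0.43478^7 = 0.002937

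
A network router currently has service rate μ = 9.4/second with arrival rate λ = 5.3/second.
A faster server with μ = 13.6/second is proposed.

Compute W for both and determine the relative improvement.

System 1: ρ₁ = 5.3/9.4 = 0.5638, W₁ = 1/(9.4-5.3) = 0.24390
System 2: ρ₂ = 5.3/13.6 = 0.3897, W₂ = 1/(13.6-5.3) = 0.12048
Improvement: (W₁-W₂)/W₁ = (0.24390-0.12048)/0.24390 = 50.60%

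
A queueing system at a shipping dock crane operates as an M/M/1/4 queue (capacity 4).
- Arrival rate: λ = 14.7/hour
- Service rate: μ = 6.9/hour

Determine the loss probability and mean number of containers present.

ρ = λ/μ = 14.7/6.9 = 2.1304
P₀ = (1-ρ)/(1-ρ^(K+1)) = (1-2.1304)/(1-2.1304^5) = -1.1304/-42.8840 = 0.02636
P_K = P₀×ρ^K = 0.02636 × 2.1304^4 = 0.02636 × 20.5989 = 0.5430
Blocking probability P_4 = 0.5430 (54.30%)
L = ρ[1 - (K+1)ρ^K + Kρ^(K+1)] / [(1-ρ)(1-ρ^(K+1))]
L = 2.1304 × (1 - 5×20.5989 + 4×43.8840) / ((1 - 2.1304) × (1 - 43.8840)) = 3.2320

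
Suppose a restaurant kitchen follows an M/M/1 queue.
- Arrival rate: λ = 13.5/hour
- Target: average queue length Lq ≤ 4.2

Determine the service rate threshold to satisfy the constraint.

For M/M/1: Lq = λ²/(μ(μ-λ))
Need Lq ≤ 4.2, i.e. μ(μ-λ) ≥ λ²/4.2
μ² - 13.5μ - 182.25/4.2 ≥ 0  →  μ² - 13.5μ - 43.39286 ≥ 0
Quadratic formula (positive root): μ = [λ + √(λ² + 4×43.39286)]/2
Discriminant: 182.25 + 4×43.39286 = 355.8214, √355.8214 = 18.8632
μ ≥ (13.5 + 18.8632)/2 = 16.1816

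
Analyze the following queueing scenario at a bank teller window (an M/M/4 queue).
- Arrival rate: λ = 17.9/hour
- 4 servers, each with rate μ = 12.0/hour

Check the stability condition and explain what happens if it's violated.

Stability requires ρ = λ/(cμ) < 1
ρ = 17.9/(4 × 12.0) = 17.9/48.00 = 0.3729
Since 0.3729 < 1, the system is STABLE.
The servers are busy 37.29% of the time.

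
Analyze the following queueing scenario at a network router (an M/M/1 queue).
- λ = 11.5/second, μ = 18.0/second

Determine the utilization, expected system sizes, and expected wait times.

Step 1: ρ = λ/μ = 11.5/18.0 = 0.6389
Step 2: L = λ/(μ-λ) = 11.5/6.50 = 1.7692
Step 3: Lq = λ²/(μ(μ-λ)) = 132.25/(18.0×6.50) = 1.1303
Step 4: W = 1/(μ-λ) = 1/6.50 = 0.153846
Step 5: Wq = λ/(μ(μ-λ)) = 11.5/(18.0×6.50) = 0.09829
Step 6: P(0) = 1-ρ = 0.3611
Verify: L = λW = 11.5×0.153846 = 1.7692 ✔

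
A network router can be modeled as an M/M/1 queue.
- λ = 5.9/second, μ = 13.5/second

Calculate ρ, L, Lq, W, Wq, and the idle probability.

Step 1: ρ = λ/μ = 5.9/13.5 = 0.4370
Step 2: L = λ/(μ-λ) = 5.9/7.60 = 0.7763
Step 3: Lq = λ²/(μ(μ-λ)) = 34.81/(13.5×7.60) = 0.3393
Step 4: W = 1/(μ-λ) = 1/7.60 = 0.13158
Step 5: Wq = λ/(μ(μ-λ)) = 5.9/(13.5×7.60) = 0.05750
Step 6: P(0) = 1-ρ = 0.5630
Verify: L = λW = 5.9×0.13158 = 0.7763 ✔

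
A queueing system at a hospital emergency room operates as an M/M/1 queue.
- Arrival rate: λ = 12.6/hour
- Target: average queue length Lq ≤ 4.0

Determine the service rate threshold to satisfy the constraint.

For M/M/1: Lq = λ²/(μ(μ-λ))
Need Lq ≤ 4.0, i.e. μ(μ-λ) ≥ λ²/4.0
μ² - 12.6μ - 158.76/4.0 ≥ 0  →  μ² - 12.6μ - 39.6900 ≥ 0
Quadratic formula (positive root): μ = [λ + √(λ² + 4×39.6900)]/2
Discriminant: 158.76 + 4×39.6900 = 317.5200, √317.5200 = 17.81909
μ ≥ (12.6 + 17.81909)/2 = 15.2095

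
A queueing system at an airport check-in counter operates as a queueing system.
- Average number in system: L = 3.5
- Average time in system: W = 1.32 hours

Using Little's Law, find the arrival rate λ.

Little's Law: L = λW, so λ = L/W
λ = 3.5/1.32 = 2.6515 passengers/hour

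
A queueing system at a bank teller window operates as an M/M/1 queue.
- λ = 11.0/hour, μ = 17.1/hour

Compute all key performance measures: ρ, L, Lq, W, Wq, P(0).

Step 1: ρ = λ/μ = 11.0/17.1 = 0.6433
Step 2: L = λ/(μ-λ) = 11.0/6.10 = 1.8033
Step 3: Lq = λ²/(μ(μ-λ)) = 121.00/(17.1×6.10) = 1.1600
Step 4: W = 1/(μ-λ) = 1/6.10 = 0.163934
Step 5: Wq = λ/(μ(μ-λ)) = 11.0/(17.1×6.10) = 0.1055
Step 6: P(0) = 1-ρ = 0.3567
Verify: L = λW = 11.0×0.163934 = 1.8033 ✔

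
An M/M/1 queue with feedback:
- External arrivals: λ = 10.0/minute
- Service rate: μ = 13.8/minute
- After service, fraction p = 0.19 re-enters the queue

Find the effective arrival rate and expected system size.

Effective arrival rate: λ_eff = λ/(1-p) = 10.0/(1-0.19) = 10.0/0.81 = 12.345679
ρ = λ_eff/μ = 12.345679/13.8 = 0.8946144
L = ρ/(1-ρ) = 0.8946144/(1-0.8946144) = 8.4890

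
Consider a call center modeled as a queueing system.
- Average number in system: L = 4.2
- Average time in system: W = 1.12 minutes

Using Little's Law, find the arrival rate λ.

Little's Law: L = λW, so λ = L/W
λ = 4.2/1.12 = 3.7500 calls/minute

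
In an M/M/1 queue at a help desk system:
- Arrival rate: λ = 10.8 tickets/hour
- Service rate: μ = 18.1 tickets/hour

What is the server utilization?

Server utilization: ρ = λ/μ
ρ = 10.8/18.1 = 0.5967
The server is busy 59.67% of the time.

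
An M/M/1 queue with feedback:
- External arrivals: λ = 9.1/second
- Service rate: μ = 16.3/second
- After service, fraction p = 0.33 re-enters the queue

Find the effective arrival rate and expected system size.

Effective arrival rate: λ_eff = λ/(1-p) = 9.1/(1-0.33) = 9.1/0.67 = 13.58209
ρ = λ_eff/μ = 13.58209/16.3 = 0.833257
L = ρ/(1-ρ) = 0.833257/(1-0.833257) = 4.9973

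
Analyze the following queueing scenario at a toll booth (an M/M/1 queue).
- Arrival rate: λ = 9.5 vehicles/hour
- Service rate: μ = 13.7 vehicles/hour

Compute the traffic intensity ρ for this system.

Server utilization: ρ = λ/μ
ρ = 9.5/13.7 = 0.6934
The server is busy 69.34% of the time.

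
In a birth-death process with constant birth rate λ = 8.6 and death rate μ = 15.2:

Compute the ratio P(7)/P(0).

For constant rates: P(n)/P(0) = (λ/μ)^n
P(7)/P(0) = (8.6/15.2)^7 = 0.5658^7 = 0.01856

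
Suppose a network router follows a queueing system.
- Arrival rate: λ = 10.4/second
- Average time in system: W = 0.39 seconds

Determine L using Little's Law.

Little's Law: L = λW
L = 10.4 × 0.39 = 4.0560 packets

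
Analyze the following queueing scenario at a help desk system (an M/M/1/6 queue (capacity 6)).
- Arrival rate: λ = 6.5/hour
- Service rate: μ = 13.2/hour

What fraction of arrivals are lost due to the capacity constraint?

ρ = λ/μ = 6.5/13.2 = 0.492424
P₀ = (1-ρ)/(1-ρ^(K+1)) = (1-0.492424)/(1-0.492424^7) = 0.5076/0.9930 = 0.5112
P_K = P₀×ρ^K = 0.51116 × 0.492424^6 = 0.51116 × 0.014257 = 0.007288
Blocking probability = 0.73%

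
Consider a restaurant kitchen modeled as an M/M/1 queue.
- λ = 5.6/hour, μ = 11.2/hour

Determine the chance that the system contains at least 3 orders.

ρ = λ/μ = 5.6/11.2 = 0.5000
P(N ≥ n) = ρⁿ
P(N ≥ 3) = 0.5000^3
P(N ≥ 3) = 0.1250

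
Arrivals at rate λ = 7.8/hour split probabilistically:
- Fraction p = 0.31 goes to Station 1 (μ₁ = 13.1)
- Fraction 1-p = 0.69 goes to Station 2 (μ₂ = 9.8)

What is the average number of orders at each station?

Effective rates: λ₁ = 7.8×0.31 = 2.418, λ₂ = 7.8×0.69 = 5.382
Station 1: ρ₁ = 2.418/13.1 = 0.1846, L₁ = ρ₁/(1-ρ₁) = 0.1846/(1-0.1846) = 0.2264
Station 2: ρ₂ = 5.382/9.8 = 0.54918, L₂ = ρ₂/(1-ρ₂) = 0.54918/(1-0.54918) = 1.2182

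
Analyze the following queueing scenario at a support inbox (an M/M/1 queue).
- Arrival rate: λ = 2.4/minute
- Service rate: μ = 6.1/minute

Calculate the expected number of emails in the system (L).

ρ = λ/μ = 2.4/6.1 = 0.3934
For M/M/1: L = λ/(μ-λ)
L = 2.4/(6.1-2.4) = 2.4/3.70
L = 0.6486 emails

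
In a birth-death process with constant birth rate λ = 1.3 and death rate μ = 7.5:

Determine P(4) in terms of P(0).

For constant rates: P(n)/P(0) = (λ/μ)^n
P(4)/P(0) = (1.3/7.5)^4 = 0.173333^4 = 0.0009027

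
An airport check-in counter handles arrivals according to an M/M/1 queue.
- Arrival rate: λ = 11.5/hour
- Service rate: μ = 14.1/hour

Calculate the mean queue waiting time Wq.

First, compute utilization: ρ = λ/μ = 11.5/14.1 = 0.8156
For M/M/1: Wq = λ/(μ(μ-λ))
Wq = 11.5/(14.1 × (14.1-11.5))
Wq = 11.5/(14.1 × 2.60)
Wq = 0.3137 hours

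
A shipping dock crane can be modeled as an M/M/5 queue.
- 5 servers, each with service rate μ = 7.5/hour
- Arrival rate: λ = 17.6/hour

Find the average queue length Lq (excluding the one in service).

Traffic intensity: ρ = λ/(cμ) = 17.6/(5×7.5) = 0.4693
Since ρ = 0.4693 < 1, system is stable.
Offered load a = λ/μ = cρ = 17.6/7.5 = 2.3467
P₀ = [ Σₙ₌₀^4 aⁿ/n! + a^5/(5!(1-ρ)) ]⁻¹
Σ = a^0/0! + a^1/1! + a^2/2! + a^3/3! + a^4/4! = 1.00000 + 2.34667 + 2.75342 + 2.15379 + 1.26356 = 9.5174
a^5/(5!(1-ρ)) = 71.1635/(120 × 0.53067) = 1.1175
P₀ = 1/(9.5174 + 1.1175) = 0.09403
Lq = P₀·a^5·ρ / (5!(1-ρ)²) = 0.09403 × 71.1635 × 0.4693 / (120 × 0.2816) = 0.09293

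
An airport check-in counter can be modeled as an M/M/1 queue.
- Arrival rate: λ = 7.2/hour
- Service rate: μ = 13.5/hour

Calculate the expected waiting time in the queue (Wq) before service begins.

First, compute utilization: ρ = λ/μ = 7.2/13.5 = 0.5333
For M/M/1: Wq = λ/(μ(μ-λ))
Wq = 7.2/(13.5 × (13.5-7.2))
Wq = 7.2/(13.5 × 6.30)
Wq = 0.08466 hours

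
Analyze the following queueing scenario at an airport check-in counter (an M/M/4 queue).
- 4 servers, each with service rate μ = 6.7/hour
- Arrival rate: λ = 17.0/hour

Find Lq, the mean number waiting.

Traffic intensity: ρ = λ/(cμ) = 17.0/(4×6.7) = 0.6343
Since ρ = 0.6343 < 1, system is stable.
Offered load a = λ/μ = cρ = 17.0/6.7 = 2.5373
P₀ = [ Σₙ₌₀^3 aⁿ/n! + a^4/(4!(1-ρ)) ]⁻¹
Σ = a^0/0! + a^1/1! + a^2/2! + a^3/3! = 1.0000 + 2.5373 + 3.2190 + 2.7225 = 9.4788
a^4/(4!(1-ρ)) = 41.4473/(24 × 0.365672) = 4.7227
P₀ = 1/(9.47881 + 4.72274) = 0.07041
Lq = P₀·a^4·ρ / (4!(1-ρ)²) = 0.07041 × 41.4473 × 0.6343 / (24 × 0.1337) = 0.5769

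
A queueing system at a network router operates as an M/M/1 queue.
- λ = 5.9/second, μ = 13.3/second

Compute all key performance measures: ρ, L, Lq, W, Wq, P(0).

Step 1: ρ = λ/μ = 5.9/13.3 = 0.4436
Step 2: L = λ/(μ-λ) = 5.9/7.40 = 0.7973
Step 3: Lq = λ²/(μ(μ-λ)) = 34.81/(13.3×7.40) = 0.3537
Step 4: W = 1/(μ-λ) = 1/7.40 = 0.13514
Step 5: Wq = λ/(μ(μ-λ)) = 5.9/(13.3×7.40) = 0.05995
Step 6: P(0) = 1-ρ = 0.5564
Verify: L = λW = 5.9×0.13514 = 0.7973 ✔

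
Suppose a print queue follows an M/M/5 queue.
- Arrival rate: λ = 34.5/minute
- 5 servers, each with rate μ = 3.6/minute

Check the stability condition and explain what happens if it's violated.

Stability requires ρ = λ/(cμ) < 1
ρ = 34.5/(5 × 3.6) = 34.5/18.00 = 1.9167
Since 1.9167 ≥ 1, the system is UNSTABLE.
Need c > λ/μ = 34.5/3.6 = 9.58.
Minimum servers needed: c = 10.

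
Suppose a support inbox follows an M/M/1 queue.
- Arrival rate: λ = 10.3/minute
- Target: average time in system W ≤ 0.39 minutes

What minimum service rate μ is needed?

For M/M/1: W = 1/(μ-λ)
Need W ≤ 0.39, so 1/(μ-λ) ≤ 0.39
μ - λ ≥ 1/0.39 = 2.5641
μ ≥ 10.3 + 2.5641 = 12.8641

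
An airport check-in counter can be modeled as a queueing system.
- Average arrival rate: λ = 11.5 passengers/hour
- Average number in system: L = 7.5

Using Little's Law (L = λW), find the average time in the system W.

Little's Law: L = λW, so W = L/λ
W = 7.5/11.5 = 0.6522 hours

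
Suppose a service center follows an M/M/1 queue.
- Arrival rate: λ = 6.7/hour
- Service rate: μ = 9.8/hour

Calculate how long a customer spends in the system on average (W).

First, compute utilization: ρ = λ/μ = 6.7/9.8 = 0.6837
For M/M/1: W = 1/(μ-λ)
W = 1/(9.8-6.7) = 1/3.10
W = 0.3226 hours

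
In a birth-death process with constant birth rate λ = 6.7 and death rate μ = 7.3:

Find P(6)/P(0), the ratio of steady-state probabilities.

For constant rates: P(n)/P(0) = (λ/μ)^n
P(6)/P(0) = (6.7/7.3)^6 = 0.9178^6 = 0.5977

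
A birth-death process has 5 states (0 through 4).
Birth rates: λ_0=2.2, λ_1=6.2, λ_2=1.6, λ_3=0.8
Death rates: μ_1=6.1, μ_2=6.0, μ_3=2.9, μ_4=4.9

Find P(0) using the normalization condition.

Ratios P(n)/P(0) = (λ₀···λₙ₋₁)/(μ₁···μₙ):
P(1)/P(0) = (2.2)/(6.1) = 0.36066
P(2)/P(0) = (2.2×6.2)/(6.1×6.0) = 0.37268
P(3)/P(0) = (2.2×6.2×1.6)/(6.1×6.0×2.9) = 0.20562
P(4)/P(0) = (2.2×6.2×1.6×0.8)/(6.1×6.0×2.9×4.9) = 0.033570

Normalization: ∑ P(n) = 1
P(0) × (1.0000 + 0.36066 + 0.37268 + 0.20562 + 0.033570) = 1
P(0) × 1.9725 = 1
P(0) = 1/1.9725 = 0.5070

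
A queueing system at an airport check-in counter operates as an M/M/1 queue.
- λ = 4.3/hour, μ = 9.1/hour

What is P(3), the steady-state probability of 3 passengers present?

ρ = λ/μ = 4.3/9.1 = 0.4725
P(n) = (1-ρ)ρⁿ
P(3) = (1-0.4725) × 0.4725^3
P(3) = 0.5275 × 0.1055
P(3) = 0.05565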